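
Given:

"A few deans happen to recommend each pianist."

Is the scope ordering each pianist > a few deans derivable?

Yes

*each pianist* is the object of the infinitival complement of a raising predicate; raising infinitives are transparent for QR, so the two DPs are in effect clausemates.
With no island boundary between them, the object can take inverse scope over the subject via ordinary QR within the clause.
Both orderings are possible: *a few deans* > *each pianist* and *each pianist* > *a few deans*.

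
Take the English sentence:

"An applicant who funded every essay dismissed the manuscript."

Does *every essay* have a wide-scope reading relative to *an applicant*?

*every essay* is embedded in the relative clause *who funded every essay*.
The relative clause forms an island for QR, so the quantifier is confined to the head noun's restrictor.
So *every essay* cannot raise high enough to outscope *an applicant*; only the surface ordering *an applicant* > *every essay* is available.

No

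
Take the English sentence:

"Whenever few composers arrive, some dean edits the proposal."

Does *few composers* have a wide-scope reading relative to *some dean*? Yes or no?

The target quantifier *few composers* is part of the adjunct clause *whenever few composers arrive*.
Adjunct clauses are scope islands: a quantifier inside an adjunct cannot raise into the matrix clause.
There is no licit LF on which *few composers* c-commands *some dean*.

No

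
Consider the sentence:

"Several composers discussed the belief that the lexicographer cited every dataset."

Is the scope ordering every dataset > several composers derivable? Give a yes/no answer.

No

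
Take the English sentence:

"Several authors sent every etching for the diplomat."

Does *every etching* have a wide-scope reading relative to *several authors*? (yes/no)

Yes

*several authors* and *every etching* are co-arguments of the matrix verb, with nothing but a clause-internal boundary between them.
With no island boundary between them, the object can take inverse scope over the subject via ordinary QR within the clause.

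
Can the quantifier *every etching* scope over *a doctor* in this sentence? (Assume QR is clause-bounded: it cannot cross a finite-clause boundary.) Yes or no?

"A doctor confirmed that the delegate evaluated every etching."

No

*every etching* is embedded in the finite complement clause *that the delegate evaluated every etching*.
Finite CP is the ceiling for QR here, by assumption.
*every etching* > *a doctor* would require crossing that boundary, which is illicit.
(Only the surface reading survives: one fixed doctor with respect to all the relevant etchings.)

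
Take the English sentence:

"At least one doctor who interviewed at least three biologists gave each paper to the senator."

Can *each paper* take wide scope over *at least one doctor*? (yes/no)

Yes

*each paper* is a matrix argument; only *at least one doctor* is modified by the relative clause *who interviewed at least three biologists*, so the RC island is irrelevant to the target quantifier.
Nothing blocks QR of the lower DP to a position above the higher one, so inverse scope is available.
So *each paper* > *at least one doctor* is among the available readings.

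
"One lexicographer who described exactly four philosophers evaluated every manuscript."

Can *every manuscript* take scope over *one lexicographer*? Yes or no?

Yes

The RC *who described exactly four philosophers* is an island, but *every manuscript* is not inside it — it is the matrix object, a clausemate of *one lexicographer*.
Clause-internal QR can adjoin the lower DP above the subject, yielding the inverse reading.
So *every manuscript* > *one lexicographer* is among the available readings.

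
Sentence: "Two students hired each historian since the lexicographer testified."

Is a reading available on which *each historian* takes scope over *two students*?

The adjunct island is irrelevant here — *each historian* and *two students* are both in the matrix clause.
No island intervenes, so both surface and inverse scope are derivable.
Both orderings are possible: *two students* > *each historian* and *each historian* > *two students*.

Yes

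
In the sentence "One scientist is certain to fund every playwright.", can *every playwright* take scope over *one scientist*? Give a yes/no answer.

*every playwright* is inside a raising infinitive, which is transparent to QR (no CP barrier), so it behaves as a matrix argument.
QR within a single clause is free, so the lower quantifier may take scope over the higher one.
So *every playwright* > *one scientist* is among the available readings.

Yes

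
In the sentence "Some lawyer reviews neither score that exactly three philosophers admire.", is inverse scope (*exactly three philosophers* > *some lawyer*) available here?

The target quantifier *exactly three philosophers* is part of the relative clause *that exactly three philosophers admire* modifying *neither score*.
Relative clauses block scope extraction: QR cannot target a position outside the modified NP.
So the wide-scope reading for *exactly three philosophers* is blocked.
(Only the surface reading survives: one fixed lawyer with respect to all the relevant philosophers.)

No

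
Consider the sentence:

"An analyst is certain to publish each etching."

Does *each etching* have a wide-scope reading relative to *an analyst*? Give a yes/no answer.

*each etching* is inside a raising infinitive, which is transparent to QR (no CP barrier), so it behaves as a matrix argument.
Ordinary QR to a clause-peripheral position gives the wide-scope LF for the lower DP.

Yes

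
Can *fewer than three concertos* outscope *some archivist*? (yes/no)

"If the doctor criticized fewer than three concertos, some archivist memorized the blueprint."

*fewer than three concertos* occurs within the adjunct clause *if the doctor criticized fewer than three concertos*.
Adverbial clauses are not L-marked, so they are barriers for QR — the quantifier cannot escape the adjunct.
*fewer than three concertos* is confined to the island and cannot take scope over *some archivist*.

No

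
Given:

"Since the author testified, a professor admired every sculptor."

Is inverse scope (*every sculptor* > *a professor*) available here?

The adjunct clause does not contain *every sculptor*, which is the matrix object.
Since no island is crossed, the inverse ordering is licensed alongside surface scope.

Yes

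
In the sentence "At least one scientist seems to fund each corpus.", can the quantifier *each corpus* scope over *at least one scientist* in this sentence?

Yes

Infinitival complements of raising predicates do not block QR; *each corpus* and *at least one scientist* are effectively clausemates.
Clause-internal QR can adjoin the lower DP above the subject, yielding the inverse reading.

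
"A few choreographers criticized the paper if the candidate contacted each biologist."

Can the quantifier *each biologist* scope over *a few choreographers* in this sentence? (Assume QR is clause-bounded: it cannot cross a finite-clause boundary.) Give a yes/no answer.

The target quantifier *each biologist* is part of the adjunct clause *if the candidate contacted each biologist*.
The adjunct-island constraint bars QR out of an adverbial clause.
So *each biologist* cannot raise to a position above *a few choreographers*.

No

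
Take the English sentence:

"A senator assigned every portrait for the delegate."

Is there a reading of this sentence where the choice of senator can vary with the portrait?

The paraphrase describes the scope ordering *every portrait* > *a senator*.
*a senator* and *every portrait* are co-arguments of the matrix verb, with nothing but a clause-internal boundary between them.
No island intervenes, so both surface and inverse scope are derivable.

Yes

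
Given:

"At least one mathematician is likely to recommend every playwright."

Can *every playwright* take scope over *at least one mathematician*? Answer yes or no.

Yes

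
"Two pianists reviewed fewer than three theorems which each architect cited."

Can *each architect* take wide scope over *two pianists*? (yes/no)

The DP *each architect* is contained in the relative clause *which each architect cited* modifying *fewer than three theorems*.
A relative clause is a scope island — quantifier raising cannot cross its boundary.
*each architect* is confined to the island and cannot take scope over *two pianists*.

No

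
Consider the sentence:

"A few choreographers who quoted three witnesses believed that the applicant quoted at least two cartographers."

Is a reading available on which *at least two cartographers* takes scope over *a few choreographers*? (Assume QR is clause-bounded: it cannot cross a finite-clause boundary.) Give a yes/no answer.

No

*at least two cartographers* sits inside the finite complement clause *that the applicant quoted at least two cartographers*.
QR is clause-bounded, so the finite complement is a scope island for the embedded quantifier.
*at least two cartographers* > *a few choreographers* would require crossing that boundary, which is illicit.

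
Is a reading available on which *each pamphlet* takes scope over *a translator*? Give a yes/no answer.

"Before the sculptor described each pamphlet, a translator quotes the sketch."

No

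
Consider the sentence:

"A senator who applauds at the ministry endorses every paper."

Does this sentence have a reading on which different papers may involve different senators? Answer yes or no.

Yes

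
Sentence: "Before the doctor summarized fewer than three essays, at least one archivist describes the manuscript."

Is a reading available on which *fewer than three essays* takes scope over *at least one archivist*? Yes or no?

*fewer than three essays* occurs within the adjunct clause *before the doctor summarized fewer than three essays*.
Adjuncts are opaque for quantifier raising; a quantifier in an adjunct stays inside it.
There is no licit LF on which *fewer than three essays* c-commands *at least one archivist*.

No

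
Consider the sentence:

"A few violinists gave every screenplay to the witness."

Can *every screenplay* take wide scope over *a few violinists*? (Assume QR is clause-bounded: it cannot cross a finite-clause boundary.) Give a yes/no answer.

Both DPs are arguments of the same predicate; there is no clause or island boundary between them.
QR within a single clause is free, so the lower quantifier may take scope over the higher one.
So *every screenplay* > *a few violinists* is among the available readings.

Yes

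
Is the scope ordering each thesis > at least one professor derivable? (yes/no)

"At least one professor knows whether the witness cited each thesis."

Structurally, *each thesis* is inside the embedded question *whether the witness cited each thesis*.
An indirect question is a wh-island; the filled [Spec,CP] blocks QR across the CP edge.
So the wide-scope reading for *each thesis* is blocked.
(Only the surface reading survives: one fixed professor with respect to all the relevant theses.)

No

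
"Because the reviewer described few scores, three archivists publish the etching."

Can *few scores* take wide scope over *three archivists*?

The target quantifier *few scores* is part of the adjunct clause *because the reviewer described few scores*.
The adjunct-island constraint bars QR out of an adverbial clause.
So the wide-scope reading for *few scores* is blocked.

No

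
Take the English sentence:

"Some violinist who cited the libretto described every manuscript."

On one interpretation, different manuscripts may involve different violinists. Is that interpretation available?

The paraphrase describes the scope ordering *every manuscript* > *some violinist*.
The relative clause *who cited the libretto* modifies *some violinist*, but *every manuscript* is not inside that relative clause — it is an argument of the matrix verb.
No island intervenes, so both surface and inverse scope are derivable.

Yes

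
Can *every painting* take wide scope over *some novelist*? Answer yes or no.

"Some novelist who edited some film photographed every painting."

*every painting* sits in the matrix clause, not in the relative clause on *some novelist*.
Ordinary QR to a clause-peripheral position gives the wide-scope LF for the lower DP.
Both orderings are possible: *some novelist* > *every painting* and *every painting* > *some novelist*.

Yes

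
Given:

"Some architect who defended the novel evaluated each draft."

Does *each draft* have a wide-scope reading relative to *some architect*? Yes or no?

The RC *who defended the novel* is an island, but *each draft* is not inside it — it is the matrix object, a clausemate of *some architect*.
Clause-internal QR can adjoin the lower DP above the subject, yielding the inverse reading.

Yes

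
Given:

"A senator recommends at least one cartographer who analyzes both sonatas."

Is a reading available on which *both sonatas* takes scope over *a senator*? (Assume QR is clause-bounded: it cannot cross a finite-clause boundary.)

Structurally, *both sonatas* is inside the relative clause *who analyzes both sonatas* modifying *at least one cartographer*.
Relative clauses are scope islands: a quantifier cannot QR out of a relative clause to take scope in the matrix clause.
Hence only narrow scope for *both sonatas* (under *a senator*) survives.

No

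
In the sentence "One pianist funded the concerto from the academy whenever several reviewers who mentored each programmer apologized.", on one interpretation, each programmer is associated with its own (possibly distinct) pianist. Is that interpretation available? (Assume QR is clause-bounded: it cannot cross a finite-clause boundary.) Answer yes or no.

No

This is the *each programmer* > *one pianist* reading.
*each programmer* sits inside the relative clause *who mentored each programmer*, which is itself inside the adjunct *whenever several reviewers who mentored each programmer apologized*.
The quantifier would have to escape first the RC and then the adjunct — two independent island violations.
*each programmer* is confined to the island and cannot take scope over *one pianist*.
(Only the surface reading survives: one fixed pianist with respect to all the relevant programmers.)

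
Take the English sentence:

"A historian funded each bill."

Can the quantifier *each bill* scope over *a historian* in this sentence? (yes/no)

Yes

Both DPs are arguments of the same predicate; there is no clause or island boundary between them.
Ordinary QR to a clause-peripheral position gives the wide-scope LF for the lower DP.
So *each bill* > *a historian* is among the available readings.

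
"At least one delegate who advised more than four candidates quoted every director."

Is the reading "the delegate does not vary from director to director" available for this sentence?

Yes

This is the *at least one delegate* > *every director* reading.
Surface scope (*at least one delegate* > *every director*) is always derivable; islands only block QR, not in-situ interpretation.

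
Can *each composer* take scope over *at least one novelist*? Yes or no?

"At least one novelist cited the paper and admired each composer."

No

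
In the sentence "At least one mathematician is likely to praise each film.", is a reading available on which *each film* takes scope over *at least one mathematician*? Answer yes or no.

Yes

The matrix predicate is a raising verb, whose infinitival complement is not a scope island — *each film* can QR into the matrix clause.
QR within a single clause is free, so the lower quantifier may take scope over the higher one.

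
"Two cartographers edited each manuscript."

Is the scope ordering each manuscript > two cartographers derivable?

Both DPs are arguments of the same predicate; there is no clause or island boundary between them.
Clause-internal QR can adjoin the lower DP above the subject, yielding the inverse reading.

Yes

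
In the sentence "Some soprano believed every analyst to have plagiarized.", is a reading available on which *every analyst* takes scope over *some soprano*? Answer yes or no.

This is an ECM construction: *every analyst* is the infinitival subject, Case-marked by the matrix verb, and the infinitive is transparent for QR.
No island intervenes, so both surface and inverse scope are derivable.

Yes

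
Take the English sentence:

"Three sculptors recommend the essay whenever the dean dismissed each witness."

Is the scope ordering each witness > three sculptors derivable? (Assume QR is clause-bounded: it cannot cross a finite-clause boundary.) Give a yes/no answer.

No

*each witness* sits inside the adjunct clause *whenever the dean dismissed each witness*.
Adjunct clauses are scope islands: a quantifier inside an adjunct cannot raise into the matrix clause.
There is no licit LF on which *each witness* c-commands *three sculptors*.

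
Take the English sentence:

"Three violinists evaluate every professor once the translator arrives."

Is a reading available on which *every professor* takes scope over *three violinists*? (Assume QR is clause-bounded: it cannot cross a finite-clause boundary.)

Yes

Neither queried DP is inside the adjunct, so the adjunct-island constraint does not apply.
Clause-internal QR can adjoin the lower DP above the subject, yielding the inverse reading.
Both orderings are possible: *three violinists* > *every professor* and *every professor* > *three violinists*.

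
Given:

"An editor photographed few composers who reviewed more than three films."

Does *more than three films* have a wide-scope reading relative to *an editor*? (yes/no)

No

The target quantifier *more than three films* is part of the relative clause *who reviewed more than three films* modifying *few composers*.
Relative clauses are scope islands: a quantifier cannot QR out of a relative clause to take scope in the matrix clause.
Hence only narrow scope for *more than three films* (under *an editor*) survives.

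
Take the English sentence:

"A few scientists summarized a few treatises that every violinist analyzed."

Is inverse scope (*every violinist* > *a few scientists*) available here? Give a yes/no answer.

No

The target quantifier *every violinist* is part of the relative clause *that every violinist analyzed* modifying *a few treatises*.
Relative clauses are scope islands: a quantifier cannot QR out of a relative clause to take scope in the matrix clause.
Hence only narrow scope for *every violinist* (under *a few scientists*) survives.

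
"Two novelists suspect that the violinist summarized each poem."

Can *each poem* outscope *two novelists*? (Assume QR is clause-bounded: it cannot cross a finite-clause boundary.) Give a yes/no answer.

The target quantifier *each poem* is part of the finite complement clause *that the violinist summarized each poem*.
Under clause-bounded QR, a quantifier in an embedded finite clause cannot raise into the matrix clause.
*each poem* is confined to the island and cannot take scope over *two novelists*.

No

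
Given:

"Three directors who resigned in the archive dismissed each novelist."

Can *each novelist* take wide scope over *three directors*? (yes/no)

Yes

The RC *who resigned in the archive* is an island, but *each novelist* is not inside it — it is the matrix object, a clausemate of *three directors*.
Clause-internal QR can adjoin the lower DP above the subject, yielding the inverse reading.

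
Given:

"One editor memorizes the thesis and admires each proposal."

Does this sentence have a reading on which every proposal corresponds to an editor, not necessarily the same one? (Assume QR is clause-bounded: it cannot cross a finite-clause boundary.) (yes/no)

No

That reading corresponds to *each proposal* > *one editor*.
*each proposal* occurs within one conjunct of the coordinate structure (*admires each proposal*).
Coordinate structures are islands for non-across-the-board movement, QR included.
There is no licit LF on which *each proposal* c-commands *one editor*.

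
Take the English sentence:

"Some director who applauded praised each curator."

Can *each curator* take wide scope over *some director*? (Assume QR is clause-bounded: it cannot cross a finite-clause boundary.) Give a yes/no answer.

Yes

The RC *who applauded* is an island, but *each curator* is not inside it — it is the matrix object, a clausemate of *some director*.
Clause-internal QR can adjoin the lower DP above the subject, yielding the inverse reading.
Both orderings are possible: *some director* > *each curator* and *each curator* > *some director*.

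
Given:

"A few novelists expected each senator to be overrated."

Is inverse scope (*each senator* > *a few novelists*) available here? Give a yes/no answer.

ECM infinitives lack a CP barrier, so *each senator* can QR over the matrix subject *a few novelists*.
Nothing blocks QR of the lower DP to a position above the higher one, so inverse scope is available.
Both orderings are possible: *a few novelists* > *each senator* and *each senator* > *a few novelists*.

Yes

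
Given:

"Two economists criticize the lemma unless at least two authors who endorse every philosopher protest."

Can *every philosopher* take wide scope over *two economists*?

*every philosopher* occurs within the relative clause *who endorse every philosopher*, which is itself inside the adjunct *unless at least two authors who endorse every philosopher protest*.
Both the relative clause and the enclosing adjunct are scope islands; QR cannot cross either.
The inverse ordering *every philosopher* > *two economists* is therefore underivable.

No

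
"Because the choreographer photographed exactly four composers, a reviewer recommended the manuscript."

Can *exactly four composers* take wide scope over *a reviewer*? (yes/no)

No

*exactly four composers* sits inside the adjunct clause *because the choreographer photographed exactly four composers*.
Adverbial clauses are not L-marked, so they are barriers for QR — the quantifier cannot escape the adjunct.
So *exactly four composers* cannot raise to a position above *a reviewer*.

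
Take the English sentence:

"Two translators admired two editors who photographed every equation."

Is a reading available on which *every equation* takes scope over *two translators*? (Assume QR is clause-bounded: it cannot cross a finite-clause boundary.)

No

Structurally, *every equation* is inside the relative clause *who photographed every equation* modifying *two editors*.
A relative clause is a scope island — quantifier raising cannot cross its boundary.
The inverse ordering *every equation* > *two translators* is therefore underivable.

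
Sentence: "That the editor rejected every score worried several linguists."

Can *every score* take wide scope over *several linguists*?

*every score* is embedded in the sentential subject *that the editor rejected every score*.
Subjects — clausal subjects included — are islands for extraction, and QR is no exception.
*every score* is confined to the island and cannot take scope over *several linguists*.

No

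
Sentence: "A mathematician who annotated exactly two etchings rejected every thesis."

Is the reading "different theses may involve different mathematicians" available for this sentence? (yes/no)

Yes

This is the *every thesis* > *a mathematician* reading.
*every thesis* sits in the matrix clause, not in the relative clause on *a mathematician*.
Nothing blocks QR of the lower DP to a position above the higher one, so inverse scope is available.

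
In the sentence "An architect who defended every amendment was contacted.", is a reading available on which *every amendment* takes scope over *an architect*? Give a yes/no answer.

No

Structurally, *every amendment* is inside the relative clause *who defended every amendment*.
Quantifiers inside a relative clause are trapped there; the RC boundary blocks QR.
There is no licit LF on which *every amendment* c-commands *an architect*.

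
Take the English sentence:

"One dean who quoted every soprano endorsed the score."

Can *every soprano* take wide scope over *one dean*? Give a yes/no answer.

No

The DP *every soprano* is contained in the relative clause *who quoted every soprano*.
Relative clauses block scope extraction: QR cannot target a position outside the modified NP.
The inverse ordering *every soprano* > *one dean* is therefore underivable.
(Only the surface reading survives: one fixed dean with respect to all the relevant sopranos.)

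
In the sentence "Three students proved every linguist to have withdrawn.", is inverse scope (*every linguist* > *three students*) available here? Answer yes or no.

Yes

*every linguist* is an ECM subject; ECM complements are not islands, and the embedded quantifier may take matrix scope.
QR within a single clause is free, so the lower quantifier may take scope over the higher one.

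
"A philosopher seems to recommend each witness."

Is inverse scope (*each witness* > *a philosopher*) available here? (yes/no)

Yes

*each witness* is the object of the infinitival complement of a raising predicate; raising infinitives are transparent for QR, so the two DPs are in effect clausemates.
Ordinary QR to a clause-peripheral position gives the wide-scope LF for the lower DP.
The sentence is scopally ambiguous between *a philosopher* > *each witness* and *each witness* > *a philosopher*.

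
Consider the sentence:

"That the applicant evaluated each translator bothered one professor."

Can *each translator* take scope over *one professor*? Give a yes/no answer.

The target quantifier *each translator* is part of the sentential subject *that the applicant evaluated each translator*.
The Sentential Subject Constraint rules out raising the quantifier out of the that-clause subject.
So *each translator* cannot raise to a position above *one professor*.

No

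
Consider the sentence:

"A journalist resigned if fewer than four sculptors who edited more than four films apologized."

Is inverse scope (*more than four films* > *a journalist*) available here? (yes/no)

No

*more than four films* sits inside the relative clause *who edited more than four films*, which is itself inside the adjunct *if fewer than four sculptors who edited more than four films apologized*.
Two island boundaries intervene — the relative clause and the adjunct. Either alone would block QR.
The inverse ordering *more than four films* > *a journalist* is therefore underivable.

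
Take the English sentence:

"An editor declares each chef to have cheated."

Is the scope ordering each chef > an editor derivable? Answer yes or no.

Yes

The ECM infinitive is scope-transparent — *each chef* is free to raise above *an editor*.
Clause-internal QR can adjoin the lower DP above the subject, yielding the inverse reading.
Both orderings are possible: *an editor* > *each chef* and *each chef* > *an editor*.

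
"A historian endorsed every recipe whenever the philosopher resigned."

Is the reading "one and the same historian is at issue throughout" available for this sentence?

Yes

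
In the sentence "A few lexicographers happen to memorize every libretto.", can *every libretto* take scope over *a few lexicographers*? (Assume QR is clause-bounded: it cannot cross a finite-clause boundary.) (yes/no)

*every libretto* is the object of the infinitival complement of a raising predicate; raising infinitives are transparent for QR, so the two DPs are in effect clausemates.
Ordinary QR to a clause-peripheral position gives the wide-scope LF for the lower DP.

Yes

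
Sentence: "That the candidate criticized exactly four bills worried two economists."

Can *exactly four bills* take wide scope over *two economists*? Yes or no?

*exactly four bills* sits inside the sentential subject *that the candidate criticized exactly four bills*.
Sentential subjects are islands: a quantifier inside the subject clause cannot raise over the matrix predicate.
So *exactly four bills* cannot raise to a position above *two economists*.

No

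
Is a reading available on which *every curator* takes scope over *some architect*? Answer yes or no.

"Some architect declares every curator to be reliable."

*every curator* is the subject of an ECM infinitive — the infinitival complement of an ECM verb is not a scope island, so *every curator* can raise into the matrix clause.
Since no island is crossed, the inverse ordering is licensed alongside surface scope.

Yes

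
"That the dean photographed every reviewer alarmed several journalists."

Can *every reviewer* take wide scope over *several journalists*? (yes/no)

The DP *every reviewer* is contained in the sentential subject *that the dean photographed every reviewer*.
Sentential subjects are islands: a quantifier inside the subject clause cannot raise over the matrix predicate.
*every reviewer* is confined to the island and cannot take scope over *several journalists*.

No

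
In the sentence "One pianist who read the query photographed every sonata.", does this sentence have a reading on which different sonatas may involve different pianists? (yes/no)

Yes

The described interpretation is the *every sonata* > *one pianist* scoping.
The relative clause *who read the query* modifies *one pianist*, but *every sonata* is not inside that relative clause — it is an argument of the matrix verb.
Clause-internal QR can adjoin the lower DP above the subject, yielding the inverse reading.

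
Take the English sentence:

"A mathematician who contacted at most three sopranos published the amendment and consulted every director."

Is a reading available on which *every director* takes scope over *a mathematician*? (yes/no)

*every director* is embedded in one conjunct of the coordinate structure (*consulted every director*).
A quantifier cannot raise out of one conjunct of a coordination across the whole coordinate structure — the CSC applies to QR.
There is no licit LF on which *every director* c-commands *a mathematician*.

No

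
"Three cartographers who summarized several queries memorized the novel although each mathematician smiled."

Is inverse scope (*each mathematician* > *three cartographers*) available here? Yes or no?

No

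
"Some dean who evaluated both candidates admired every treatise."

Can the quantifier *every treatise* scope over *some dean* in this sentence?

*every treatise* sits in the matrix clause, not in the relative clause on *some dean*.
Nothing blocks QR of the lower DP to a position above the higher one, so inverse scope is available.

Yes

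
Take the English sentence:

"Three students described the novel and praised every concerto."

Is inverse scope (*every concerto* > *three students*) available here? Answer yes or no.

No

*every concerto* occurs within one conjunct of the coordinate structure (*praised every concerto*).
Coordinate structures are islands for non-across-the-board movement, QR included.
*every concerto* > *three students* would require crossing that boundary, which is illicit.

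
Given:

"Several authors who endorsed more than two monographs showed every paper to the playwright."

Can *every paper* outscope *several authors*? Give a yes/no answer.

Yes

*every paper* sits in the matrix clause, not in the relative clause on *several authors*.
Ordinary QR to a clause-peripheral position gives the wide-scope LF for the lower DP.
Both orderings are possible: *several authors* > *every paper* and *every paper* > *several authors*.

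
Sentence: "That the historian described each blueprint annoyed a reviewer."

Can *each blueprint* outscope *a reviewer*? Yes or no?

*each blueprint* sits inside the sentential subject *that the historian described each blueprint*.
Sentential subjects are islands: a quantifier inside the subject clause cannot raise over the matrix predicate.
So the wide-scope reading for *each blueprint* is blocked.

No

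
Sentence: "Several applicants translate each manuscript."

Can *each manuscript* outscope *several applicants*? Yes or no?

Both DPs are arguments of the same predicate; there is no clause or island boundary between them.
Ordinary QR to a clause-peripheral position gives the wide-scope LF for the lower DP.

Yes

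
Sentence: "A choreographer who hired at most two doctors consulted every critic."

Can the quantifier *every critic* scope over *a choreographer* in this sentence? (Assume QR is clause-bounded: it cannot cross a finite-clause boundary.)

Yes

*every critic* sits in the matrix clause, not in the relative clause on *a choreographer*.
Ordinary QR to a clause-peripheral position gives the wide-scope LF for the lower DP.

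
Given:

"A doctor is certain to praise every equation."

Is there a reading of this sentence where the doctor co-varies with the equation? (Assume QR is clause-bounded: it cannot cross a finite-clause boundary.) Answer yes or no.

Yes

The paraphrase describes the scope ordering *every equation* > *a doctor*.
The matrix predicate is a raising verb, whose infinitival complement is not a scope island — *every equation* can QR into the matrix clause.
QR within a single clause is free, so the lower quantifier may take scope over the higher one.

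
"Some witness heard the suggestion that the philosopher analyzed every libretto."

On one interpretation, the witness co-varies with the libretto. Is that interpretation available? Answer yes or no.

No

That reading corresponds to *every libretto* > *some witness*.
The DP *every libretto* is contained in the complex NP *the suggestion that the philosopher analyzed every libretto*.
The complex NP is opaque for QR — the quantifier is frozen inside the noun's complement.
Hence only narrow scope for *every libretto* (under *some witness*) survives.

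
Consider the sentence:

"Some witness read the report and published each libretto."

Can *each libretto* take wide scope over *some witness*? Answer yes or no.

No

*each libretto* occurs within one conjunct of the coordinate structure (*published each libretto*).
The Coordinate Structure Constraint blocks movement (including QR) out of a single conjunct.
So *each libretto* cannot raise high enough to outscope *some witness*; only the surface ordering *some witness* > *each libretto* is available.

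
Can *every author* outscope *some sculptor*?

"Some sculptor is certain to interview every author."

Yes

*every author* is the object of the infinitival complement of a raising predicate; raising infinitives are transparent for QR, so the two DPs are in effect clausemates.
Ordinary QR to a clause-peripheral position gives the wide-scope LF for the lower DP.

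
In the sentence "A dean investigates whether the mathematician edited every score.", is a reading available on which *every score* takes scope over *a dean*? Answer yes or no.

No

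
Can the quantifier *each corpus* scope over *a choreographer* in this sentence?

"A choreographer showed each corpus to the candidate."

Yes

Both DPs are arguments of the same predicate; there is no clause or island boundary between them.
Ordinary QR to a clause-peripheral position gives the wide-scope LF for the lower DP.
The sentence is scopally ambiguous between *a choreographer* > *each corpus* and *each corpus* > *a choreographer*.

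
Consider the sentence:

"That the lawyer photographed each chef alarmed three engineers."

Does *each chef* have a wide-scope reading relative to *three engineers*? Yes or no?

No

Structurally, *each chef* is inside the sentential subject *that the lawyer photographed each chef*.
The subject-island constraint blocks QR out of a clausal subject.
*each chef* is confined to the island and cannot take scope over *three engineers*.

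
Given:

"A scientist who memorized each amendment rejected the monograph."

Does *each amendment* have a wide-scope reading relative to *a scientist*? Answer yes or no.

No

The DP *each amendment* is contained in the relative clause *who memorized each amendment*.
A relative clause is a scope island — quantifier raising cannot cross its boundary.
*each amendment* is confined to the island and cannot take scope over *a scientist*.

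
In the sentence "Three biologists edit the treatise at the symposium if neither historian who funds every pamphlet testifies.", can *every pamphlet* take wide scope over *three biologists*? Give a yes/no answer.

No

*every pamphlet* occurs within the relative clause *who funds every pamphlet*, which is itself inside the adjunct *if neither historian who funds every pamphlet testifies*.
Nested islands: the RC island is itself inside an adjunct island, so wide scope is doubly excluded.
*every pamphlet* is confined to the island and cannot take scope over *three biologists*.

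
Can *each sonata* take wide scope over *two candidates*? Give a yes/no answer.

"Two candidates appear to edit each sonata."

Yes

Infinitival complements of raising predicates do not block QR; *each sonata* and *two candidates* are effectively clausemates.
Since no island is crossed, the inverse ordering is licensed alongside surface scope.
Both orderings are possible: *two candidates* > *each sonata* and *each sonata* > *two candidates*.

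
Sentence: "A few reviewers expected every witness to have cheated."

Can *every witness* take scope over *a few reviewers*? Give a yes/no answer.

ECM infinitives lack a CP barrier, so *every witness* can QR over the matrix subject *a few reviewers*.
QR within a single clause is free, so the lower quantifier may take scope over the higher one.

Yes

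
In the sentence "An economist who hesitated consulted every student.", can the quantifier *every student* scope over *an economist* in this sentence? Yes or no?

The relative clause *who hesitated* modifies *an economist*, but *every student* is not inside that relative clause — it is an argument of the matrix verb.
QR within a single clause is free, so the lower quantifier may take scope over the higher one.

Yes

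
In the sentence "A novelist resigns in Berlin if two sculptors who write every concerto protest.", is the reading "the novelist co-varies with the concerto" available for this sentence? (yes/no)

No

The paraphrase describes the scope ordering *every concerto* > *a novelist*.
*every concerto* occurs within the relative clause *who write every concerto*, which is itself inside the adjunct *if two sculptors who write every concerto protest*.
The quantifier would have to escape first the RC and then the adjunct — two independent island violations.
The inverse ordering *every concerto* > *a novelist* is therefore underivable.
(Only the surface reading survives: one fixed novelist with respect to all the relevant concertos.)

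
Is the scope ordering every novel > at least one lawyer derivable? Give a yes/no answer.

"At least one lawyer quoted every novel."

Yes

*every novel* is the matrix object and *at least one lawyer* the matrix subject; the two are clausemates.
Since no island is crossed, the inverse ordering is licensed alongside surface scope.
Both orderings are possible: *at least one lawyer* > *every novel* and *every novel* > *at least one lawyer*.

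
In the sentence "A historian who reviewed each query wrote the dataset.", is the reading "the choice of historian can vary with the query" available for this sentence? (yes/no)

No

That reading corresponds to *each query* > *a historian*.
The target quantifier *each query* is part of the relative clause *who reviewed each query*.
The relative clause forms an island for QR, so the quantifier is confined to the head noun's restrictor.
So *each query* cannot raise to a position above *a historian*.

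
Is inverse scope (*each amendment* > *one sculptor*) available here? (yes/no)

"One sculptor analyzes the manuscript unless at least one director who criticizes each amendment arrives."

*each amendment* sits inside the relative clause *who criticizes each amendment*, which is itself inside the adjunct *unless at least one director who criticizes each amendment arrives*.
Even if one barrier were somehow void, the other would still block QR.
So *each amendment* cannot raise high enough to outscope *one sculptor*; only the surface ordering *one sculptor* > *each amendment* is available.
(Only the surface reading survives: one fixed sculptor with respect to all the relevant amendments.)

No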